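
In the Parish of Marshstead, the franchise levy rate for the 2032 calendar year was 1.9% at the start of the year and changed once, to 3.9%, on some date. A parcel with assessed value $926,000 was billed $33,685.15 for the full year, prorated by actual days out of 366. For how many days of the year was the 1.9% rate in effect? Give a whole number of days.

48 days

Let d = days at the first rate; then 366 − d days at the second rate.
$926,000 × [1.9%·d + 3.9%·(366−d)] / 366 = $33,685.15
Solving gives d = 48, so the new rate took effect on 18 Feb 2032.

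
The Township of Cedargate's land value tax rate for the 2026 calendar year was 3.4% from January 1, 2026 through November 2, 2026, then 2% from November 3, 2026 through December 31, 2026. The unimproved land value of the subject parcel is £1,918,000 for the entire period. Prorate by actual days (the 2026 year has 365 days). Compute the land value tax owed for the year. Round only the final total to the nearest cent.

January 1 – November 2, 2026: 306 days at 3.4% → £1,918,000 × 3.4% × 306/365 = £54,670.8822
November 3 – December 31, 2026: 59 days at 2% → £1,918,000 × 2% × 59/365 = £6,200.6575
Total = £60,871.5397

£60,871.54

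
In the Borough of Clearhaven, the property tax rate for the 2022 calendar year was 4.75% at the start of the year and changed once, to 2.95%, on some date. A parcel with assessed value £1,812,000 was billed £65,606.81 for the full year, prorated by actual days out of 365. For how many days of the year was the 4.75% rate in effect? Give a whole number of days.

Let d = days at the first rate; then 365 − d days at the second rate.
£1,812,000 × [4.75%·d + 2.95%·(365−d)] / 365 = £65,606.81
Solving gives d = 136, so the new rate took effect on 17 May 2022.

136 days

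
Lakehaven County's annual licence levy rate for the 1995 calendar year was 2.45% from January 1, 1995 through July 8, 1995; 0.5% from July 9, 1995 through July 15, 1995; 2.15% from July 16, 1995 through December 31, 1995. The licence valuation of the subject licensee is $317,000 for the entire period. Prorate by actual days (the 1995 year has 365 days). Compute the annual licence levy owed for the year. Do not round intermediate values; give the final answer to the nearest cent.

$7,207.62

January 1 – July 8, 1995: 189 days at 2.45% → $317,000 × 2.45% × 189/365 = $4,021.5575
July 9 – July 15, 1995: 7 days at 0.5% → $317,000 × 0.5% × 7/365 = $30.3973
July 16 – December 31, 1995: 169 days at 2.15% → $317,000 × 2.15% × 169/365 = $3,155.6699
Total = $7,207.6247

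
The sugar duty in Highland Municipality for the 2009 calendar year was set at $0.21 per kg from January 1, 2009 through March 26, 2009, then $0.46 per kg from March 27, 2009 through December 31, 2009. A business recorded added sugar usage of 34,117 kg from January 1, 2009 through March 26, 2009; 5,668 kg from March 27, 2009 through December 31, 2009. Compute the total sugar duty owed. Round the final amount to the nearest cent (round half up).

January 1 – March 26, 2009: 34,117 kg at $0.21/kg → $7,164.57
March 27 – December 31, 2009: 5,668 kg at $0.46/kg → $2,607.28

$9,771.85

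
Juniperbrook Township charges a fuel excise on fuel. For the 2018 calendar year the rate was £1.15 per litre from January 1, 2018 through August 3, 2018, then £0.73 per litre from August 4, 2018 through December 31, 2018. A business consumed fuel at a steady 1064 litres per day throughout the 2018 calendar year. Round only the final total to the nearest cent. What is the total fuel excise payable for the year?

January 1 – August 3, 2018: 215 days × 1064 litres/day = 228,760 litres at £1.15/litre → £263,074.00
August 4 – December 31, 2018: 150 days × 1064 litres/day = 159,600 litres at £0.73/litre → £116,508.00

£379,582.00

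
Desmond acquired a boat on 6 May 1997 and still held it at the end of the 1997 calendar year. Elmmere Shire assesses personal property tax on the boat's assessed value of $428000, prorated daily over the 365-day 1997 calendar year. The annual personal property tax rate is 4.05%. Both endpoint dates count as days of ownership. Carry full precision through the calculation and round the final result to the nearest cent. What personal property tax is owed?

$11397.70

Days held (6 May – 31 December 1997): 240 out of 365
Tax = $428000 × 4.05% × 240/365 = $11397.6986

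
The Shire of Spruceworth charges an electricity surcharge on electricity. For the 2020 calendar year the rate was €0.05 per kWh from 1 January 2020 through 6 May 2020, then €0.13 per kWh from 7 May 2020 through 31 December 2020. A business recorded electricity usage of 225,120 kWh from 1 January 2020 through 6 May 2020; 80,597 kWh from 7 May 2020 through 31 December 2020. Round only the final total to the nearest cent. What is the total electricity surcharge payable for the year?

1 January – 6 May 2020: 225,120 kWh at €0.05/kWh → €11,256.00
7 May – 31 December 2020: 80,597 kWh at €0.13/kWh → €10,477.61

€21,733.61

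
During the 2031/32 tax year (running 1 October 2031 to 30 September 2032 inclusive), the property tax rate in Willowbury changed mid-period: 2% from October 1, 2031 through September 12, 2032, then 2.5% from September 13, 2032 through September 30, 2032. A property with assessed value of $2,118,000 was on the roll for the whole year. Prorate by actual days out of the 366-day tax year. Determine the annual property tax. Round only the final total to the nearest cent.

October 1, 2031 – September 12, 2032: 348 days at 2% → $2,118,000 × 2% × 348/366 = $40,276.7213
September 13 – September 30, 2032: 18 days at 2.5% → $2,118,000 × 2.5% × 18/366 = $2,604.0984
Total = $42,880.8197

$42,880.82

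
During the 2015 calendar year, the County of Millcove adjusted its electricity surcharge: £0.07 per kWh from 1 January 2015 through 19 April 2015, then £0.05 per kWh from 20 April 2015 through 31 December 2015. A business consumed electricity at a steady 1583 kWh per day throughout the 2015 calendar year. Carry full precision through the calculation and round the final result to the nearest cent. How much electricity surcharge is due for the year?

£32,340.69

1 January – 19 April 2015: 109 days × 1583 kWh/day = 172,547 kWh at £0.07/kWh → £12,078.29
20 April – 31 December 2015: 256 days × 1583 kWh/day = 405,248 kWh at £0.05/kWh → £20,262.40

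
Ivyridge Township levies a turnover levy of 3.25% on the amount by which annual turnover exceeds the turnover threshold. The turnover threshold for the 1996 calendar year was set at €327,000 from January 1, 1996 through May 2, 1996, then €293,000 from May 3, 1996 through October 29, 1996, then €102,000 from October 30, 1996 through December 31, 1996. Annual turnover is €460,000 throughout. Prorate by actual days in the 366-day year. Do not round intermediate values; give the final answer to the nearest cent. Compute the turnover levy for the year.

€6,124.65

January 1 – May 2, 1996: 123 days, exemption €327,000 → (€460,000 − €327,000) × 3.25% × 123/366 = €1,452.6434
May 3 – October 29, 1996: 180 days, exemption €293,000 → (€460,000 − €293,000) × 3.25% × 180/366 = €2,669.2623
October 30 – December 31, 1996: 63 days, exemption €102,000 → (€460,000 − €102,000) × 3.25% × 63/366 = €2,002.7459
Total = €6,124.6516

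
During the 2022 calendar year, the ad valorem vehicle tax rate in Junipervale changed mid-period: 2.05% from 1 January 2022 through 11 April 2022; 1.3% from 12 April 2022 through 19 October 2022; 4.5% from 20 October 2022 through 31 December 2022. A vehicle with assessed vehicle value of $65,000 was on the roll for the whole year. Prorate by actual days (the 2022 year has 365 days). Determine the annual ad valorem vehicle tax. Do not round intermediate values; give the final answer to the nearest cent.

$1,395.90

1 January – 11 April 2022: 101 days at 2.05% → $65,000 × 2.05% × 101/365 = $368.7192
12 April – 19 October 2022: 191 days at 1.3% → $65,000 × 1.3% × 191/365 = $442.1781
20 October – 31 December 2022: 73 days at 4.5% → $65,000 × 4.5% × 73/365 = $585.0000
Total = $1,395.8973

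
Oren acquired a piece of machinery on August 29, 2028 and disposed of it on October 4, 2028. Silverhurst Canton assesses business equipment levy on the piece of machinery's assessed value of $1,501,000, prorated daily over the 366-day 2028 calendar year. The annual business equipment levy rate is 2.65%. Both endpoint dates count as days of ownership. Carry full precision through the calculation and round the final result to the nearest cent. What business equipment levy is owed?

$4,021.12

Days held (August 29 – October 4, 2028): 37 out of 366
Tax = $1,501,000 × 2.65% × 37/366 = $4,021.1216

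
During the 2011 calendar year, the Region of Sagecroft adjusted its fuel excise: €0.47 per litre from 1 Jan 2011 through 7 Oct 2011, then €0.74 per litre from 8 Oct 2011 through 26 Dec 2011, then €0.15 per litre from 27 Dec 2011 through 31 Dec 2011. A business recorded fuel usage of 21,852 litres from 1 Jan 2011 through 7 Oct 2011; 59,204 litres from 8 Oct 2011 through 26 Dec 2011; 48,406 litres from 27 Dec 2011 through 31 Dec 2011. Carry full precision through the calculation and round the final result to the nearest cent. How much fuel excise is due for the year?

€61,342.30

1 Jan – 7 Oct 2011: 21,852 litres at €0.47/litre → €10,270.44
8 Oct – 26 Dec 2011: 59,204 litres at €0.74/litre → €43,810.96
27 Dec – 31 Dec 2011: 48,406 litres at €0.15/litre → €7,260.90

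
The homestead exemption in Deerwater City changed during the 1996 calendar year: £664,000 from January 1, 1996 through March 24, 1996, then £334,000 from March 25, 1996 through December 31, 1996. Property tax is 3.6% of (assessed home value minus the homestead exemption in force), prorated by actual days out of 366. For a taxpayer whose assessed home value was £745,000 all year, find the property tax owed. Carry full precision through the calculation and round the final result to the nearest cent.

£12,069.44

January 1 – March 24, 1996: 84 days, exemption £664,000 → (£745,000 − £664,000) × 3.6% × 84/366 = £669.2459
March 25 – December 31, 1996: 282 days, exemption £334,000 → (£745,000 − £334,000) × 3.6% × 282/366 = £11,400.1967
Total = £12,069.4426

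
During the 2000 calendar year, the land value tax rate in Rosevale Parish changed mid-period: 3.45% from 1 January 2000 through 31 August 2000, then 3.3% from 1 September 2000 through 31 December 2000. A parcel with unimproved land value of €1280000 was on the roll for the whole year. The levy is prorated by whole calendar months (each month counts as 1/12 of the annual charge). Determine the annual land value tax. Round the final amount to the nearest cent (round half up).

€43520.00

1 January – 31 August 2000: 8 months at 3.45% → €1280000 × 3.45% × 8/12 = €29440.0000
1 September – 31 December 2000: 4 months at 3.3% → €1280000 × 3.3% × 4/12 = €14080.0000
Total = €43520.0000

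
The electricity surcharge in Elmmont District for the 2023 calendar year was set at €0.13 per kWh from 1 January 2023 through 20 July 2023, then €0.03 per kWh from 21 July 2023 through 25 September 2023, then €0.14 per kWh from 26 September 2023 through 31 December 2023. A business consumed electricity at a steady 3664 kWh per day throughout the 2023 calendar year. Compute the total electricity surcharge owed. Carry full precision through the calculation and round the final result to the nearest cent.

1 January – 20 July 2023: 201 days × 3664 kWh/day = 736,464 kWh at €0.13/kWh → €95740.32
21 July – 25 September 2023: 67 days × 3664 kWh/day = 245,488 kWh at €0.03/kWh → €7364.64
26 September – 31 December 2023: 97 days × 3664 kWh/day = 355,408 kWh at €0.14/kWh → €49757.12

€152862.08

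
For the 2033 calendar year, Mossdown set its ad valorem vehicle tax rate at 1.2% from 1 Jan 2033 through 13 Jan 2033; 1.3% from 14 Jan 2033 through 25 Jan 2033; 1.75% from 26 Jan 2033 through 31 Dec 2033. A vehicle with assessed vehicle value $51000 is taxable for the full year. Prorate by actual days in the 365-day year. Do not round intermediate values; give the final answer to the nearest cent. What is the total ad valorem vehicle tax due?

$874.96

1 Jan – 13 Jan 2033: 13 days at 1.2% → $51000 × 1.2% × 13/365 = $21.7973
14 Jan – 25 Jan 2033: 12 days at 1.3% → $51000 × 1.3% × 12/365 = $21.7973
26 Jan – 31 Dec 2033: 340 days at 1.75% → $51000 × 1.75% × 340/365 = $831.3699
Total = $874.9644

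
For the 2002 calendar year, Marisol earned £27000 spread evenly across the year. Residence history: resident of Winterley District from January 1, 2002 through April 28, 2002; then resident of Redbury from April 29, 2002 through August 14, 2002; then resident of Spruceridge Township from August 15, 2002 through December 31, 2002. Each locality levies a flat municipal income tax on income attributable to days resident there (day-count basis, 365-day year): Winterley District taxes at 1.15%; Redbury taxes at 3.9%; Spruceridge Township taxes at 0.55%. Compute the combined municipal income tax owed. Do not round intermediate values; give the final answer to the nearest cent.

£468.51

Winterley District, January 1 – April 28, 2002: 118 days → £27000 × 1.15% × 118/365 = £100.3808
Redbury, April 29 – August 14, 2002: 108 days → £27000 × 3.9% × 108/365 = £311.5726
Spruceridge Township, August 15 – December 31, 2002: 139 days → £27000 × 0.55% × 139/365 = £56.5521
Total = £468.5055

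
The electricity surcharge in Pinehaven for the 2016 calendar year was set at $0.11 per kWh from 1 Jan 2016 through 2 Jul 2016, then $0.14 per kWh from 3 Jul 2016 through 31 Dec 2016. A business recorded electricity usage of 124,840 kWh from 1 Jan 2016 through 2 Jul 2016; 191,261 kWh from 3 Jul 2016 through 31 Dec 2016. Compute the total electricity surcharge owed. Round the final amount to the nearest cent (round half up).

1 Jan – 2 Jul 2016: 124,840 kWh at $0.11/kWh → $13,732.40
3 Jul – 31 Dec 2016: 191,261 kWh at $0.14/kWh → $26,776.54

$40,508.94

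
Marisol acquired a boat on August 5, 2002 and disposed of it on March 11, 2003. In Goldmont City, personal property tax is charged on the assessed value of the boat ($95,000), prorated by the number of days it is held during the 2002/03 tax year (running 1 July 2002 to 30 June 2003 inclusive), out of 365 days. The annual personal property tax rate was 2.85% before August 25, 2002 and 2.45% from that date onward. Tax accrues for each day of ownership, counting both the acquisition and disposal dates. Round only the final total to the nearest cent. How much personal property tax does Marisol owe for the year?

$1,417.32

August 5 – August 24, 2002: 20 days at 2.85% → $95,000 × 2.85% × 20/365 = $148.3562
August 25, 2002 – March 11, 2003: 199 days at 2.45% → $95,000 × 2.45% × 199/365 = $1,268.9658
Total = $1,417.3219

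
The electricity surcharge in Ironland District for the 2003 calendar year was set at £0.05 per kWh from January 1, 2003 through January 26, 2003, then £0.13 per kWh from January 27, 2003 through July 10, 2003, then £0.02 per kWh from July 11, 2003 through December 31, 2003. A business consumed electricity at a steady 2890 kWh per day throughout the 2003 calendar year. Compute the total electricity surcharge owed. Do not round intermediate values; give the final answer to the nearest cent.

£75804.70

January 1 – January 26, 2003: 26 days × 2890 kWh/day = 75,140 kWh at £0.05/kWh → £3757.00
January 27 – July 10, 2003: 165 days × 2890 kWh/day = 476,850 kWh at £0.13/kWh → £61990.50
July 11 – December 31, 2003: 174 days × 2890 kWh/day = 502,860 kWh at £0.02/kWh → £10057.20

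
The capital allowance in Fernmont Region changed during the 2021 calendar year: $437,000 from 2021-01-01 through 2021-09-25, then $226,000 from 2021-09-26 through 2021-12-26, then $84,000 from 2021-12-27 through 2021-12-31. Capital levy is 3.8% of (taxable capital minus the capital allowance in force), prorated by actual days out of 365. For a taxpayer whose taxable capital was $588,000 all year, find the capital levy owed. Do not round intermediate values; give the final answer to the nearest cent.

2021-01-01 to 2021-09-25: 268 days, exemption $437,000 → ($588,000 − $437,000) × 3.8% × 268/365 = $4,213.1068
2021-09-26 to 2021-12-26: 92 days, exemption $226,000 → ($588,000 − $226,000) × 3.8% × 92/365 = $3,467.2658
2021-12-27 to 2021-12-31: 5 days, exemption $84,000 → ($588,000 − $84,000) × 3.8% × 5/365 = $262.3562
Total = $7,942.7288

$7,942.73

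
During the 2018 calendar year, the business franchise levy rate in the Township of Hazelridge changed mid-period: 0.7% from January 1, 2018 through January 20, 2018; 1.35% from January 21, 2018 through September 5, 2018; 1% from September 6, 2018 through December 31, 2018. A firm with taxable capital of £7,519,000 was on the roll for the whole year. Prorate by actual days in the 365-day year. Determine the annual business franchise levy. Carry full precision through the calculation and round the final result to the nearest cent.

January 1 – January 20, 2018: 20 days at 0.7% → £7,519,000 × 0.7% × 20/365 = £2,884.0000
January 21 – September 5, 2018: 228 days at 1.35% → £7,519,000 × 1.35% × 228/365 = £63,406.8000
September 6 – December 31, 2018: 117 days at 1% → £7,519,000 × 1% × 117/365 = £24,102.0000
Total = £90,392.8000

£90,392.80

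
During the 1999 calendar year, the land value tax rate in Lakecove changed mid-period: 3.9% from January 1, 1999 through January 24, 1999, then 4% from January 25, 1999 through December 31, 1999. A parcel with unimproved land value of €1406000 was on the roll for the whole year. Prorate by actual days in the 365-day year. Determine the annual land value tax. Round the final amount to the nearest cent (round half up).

€56147.55

January 1 – January 24, 1999: 24 days at 3.9% → €1406000 × 3.9% × 24/365 = €3605.5233
January 25 – December 31, 1999: 341 days at 4% → €1406000 × 4% × 341/365 = €52542.0274
Total = €56147.5507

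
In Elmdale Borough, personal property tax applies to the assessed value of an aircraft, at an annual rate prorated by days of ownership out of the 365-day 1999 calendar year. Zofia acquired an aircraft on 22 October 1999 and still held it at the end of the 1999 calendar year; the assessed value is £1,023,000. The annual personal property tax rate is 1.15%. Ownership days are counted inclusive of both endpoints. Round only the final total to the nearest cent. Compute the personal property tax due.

£2,288.44

Days held (22 October – 31 December 1999): 71 out of 365
Tax = £1,023,000 × 1.15% × 71/365 = £2,288.4370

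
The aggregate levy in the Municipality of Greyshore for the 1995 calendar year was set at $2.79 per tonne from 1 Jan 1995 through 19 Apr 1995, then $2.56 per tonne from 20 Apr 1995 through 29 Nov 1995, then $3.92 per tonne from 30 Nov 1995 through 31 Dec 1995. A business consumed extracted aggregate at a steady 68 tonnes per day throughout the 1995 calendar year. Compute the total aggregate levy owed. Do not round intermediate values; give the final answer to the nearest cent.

$68,203.32

1 Jan – 19 Apr 1995: 109 days × 68 tonnes/day = 7,412 tonnes at $2.79/tonne → $20,679.48
20 Apr – 29 Nov 1995: 224 days × 68 tonnes/day = 15,232 tonnes at $2.56/tonne → $38,993.92
30 Nov – 31 Dec 1995: 32 days × 68 tonnes/day = 2,176 tonnes at $3.92/tonne → $8,529.92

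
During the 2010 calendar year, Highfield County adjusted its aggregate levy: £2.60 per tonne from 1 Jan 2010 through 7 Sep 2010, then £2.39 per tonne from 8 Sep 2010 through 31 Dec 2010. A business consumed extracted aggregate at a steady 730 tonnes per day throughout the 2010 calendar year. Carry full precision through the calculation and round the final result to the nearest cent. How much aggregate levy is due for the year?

£675,140.50

1 Jan – 7 Sep 2010: 250 days × 730 tonnes/day = 182,500 tonnes at £2.60/tonne → £474,500.00
8 Sep – 31 Dec 2010: 115 days × 730 tonnes/day = 83,950 tonnes at £2.39/tonne → £200,640.50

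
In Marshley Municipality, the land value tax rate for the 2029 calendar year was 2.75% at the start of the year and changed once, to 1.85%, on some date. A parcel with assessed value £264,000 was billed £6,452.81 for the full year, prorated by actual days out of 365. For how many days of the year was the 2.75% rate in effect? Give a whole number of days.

Let d = days at the first rate; then 365 − d days at the second rate.
£264,000 × [2.75%·d + 1.85%·(365−d)] / 365 = £6,452.81
Solving gives d = 241, so the new rate took effect on 30 August 2029.

241 days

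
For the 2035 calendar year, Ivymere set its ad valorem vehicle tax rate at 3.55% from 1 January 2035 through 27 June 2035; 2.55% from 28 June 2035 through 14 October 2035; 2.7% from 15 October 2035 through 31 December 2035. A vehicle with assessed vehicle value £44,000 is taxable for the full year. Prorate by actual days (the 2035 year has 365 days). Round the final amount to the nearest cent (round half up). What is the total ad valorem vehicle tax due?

1 January – 27 June 2035: 178 days at 3.55% → £44,000 × 3.55% × 178/365 = £761.7425
28 June – 14 October 2035: 109 days at 2.55% → £44,000 × 2.55% × 109/365 = £335.0630
15 October – 31 December 2035: 78 days at 2.7% → £44,000 × 2.7% × 78/365 = £253.8740
Total = £1,350.6795

£1,350.68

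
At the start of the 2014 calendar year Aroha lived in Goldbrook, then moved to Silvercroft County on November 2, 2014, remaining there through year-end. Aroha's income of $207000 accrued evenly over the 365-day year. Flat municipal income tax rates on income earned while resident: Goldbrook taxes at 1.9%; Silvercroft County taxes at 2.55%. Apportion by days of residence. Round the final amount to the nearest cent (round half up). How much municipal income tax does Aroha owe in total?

Goldbrook, January 1 – November 1, 2014: 305 days → $207000 × 1.9% × 305/365 = $3286.4795
Silvercroft County, November 2 – December 31, 2014: 60 days → $207000 × 2.55% × 60/365 = $867.6986
Total = $4154.1781

$4154.18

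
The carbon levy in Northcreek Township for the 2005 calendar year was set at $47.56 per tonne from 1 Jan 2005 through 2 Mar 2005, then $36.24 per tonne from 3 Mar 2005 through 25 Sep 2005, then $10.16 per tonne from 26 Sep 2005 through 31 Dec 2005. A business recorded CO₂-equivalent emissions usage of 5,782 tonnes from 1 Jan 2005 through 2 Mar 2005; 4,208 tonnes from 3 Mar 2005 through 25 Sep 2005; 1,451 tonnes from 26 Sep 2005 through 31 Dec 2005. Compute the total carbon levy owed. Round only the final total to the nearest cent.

$442,232.00

1 Jan – 2 Mar 2005: 5,782 tonnes at $47.56/tonne → $274,991.92
3 Mar – 25 Sep 2005: 4,208 tonnes at $36.24/tonne → $152,497.92
26 Sep – 31 Dec 2005: 1,451 tonnes at $10.16/tonne → $14,742.16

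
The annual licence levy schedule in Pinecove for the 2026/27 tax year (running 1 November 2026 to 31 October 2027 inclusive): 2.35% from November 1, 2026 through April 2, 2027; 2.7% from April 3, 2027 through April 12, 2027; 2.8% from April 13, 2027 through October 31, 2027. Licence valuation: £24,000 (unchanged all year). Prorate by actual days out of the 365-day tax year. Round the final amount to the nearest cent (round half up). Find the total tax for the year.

November 1, 2026 – April 2, 2027: 153 days at 2.35% → £24,000 × 2.35% × 153/365 = £236.4164
April 3 – April 12, 2027: 10 days at 2.7% → £24,000 × 2.7% × 10/365 = £17.7534
April 13 – October 31, 2027: 202 days at 2.8% → £24,000 × 2.8% × 202/365 = £371.9014
Total = £626.0712

£626.07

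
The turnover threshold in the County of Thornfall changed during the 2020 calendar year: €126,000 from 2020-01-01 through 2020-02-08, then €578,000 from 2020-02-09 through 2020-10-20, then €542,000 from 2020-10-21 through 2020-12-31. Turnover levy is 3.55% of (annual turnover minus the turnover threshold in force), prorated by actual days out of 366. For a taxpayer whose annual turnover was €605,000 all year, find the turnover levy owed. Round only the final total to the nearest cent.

€2,919.73

2020-01-01 to 2020-02-08: 39 days, exemption €126,000 → (€605,000 − €126,000) × 3.55% × 39/366 = €1,811.9549
2020-02-09 to 2020-10-20: 255 days, exemption €578,000 → (€605,000 − €578,000) × 3.55% × 255/366 = €667.8074
2020-10-21 to 2020-12-31: 72 days, exemption €542,000 → (€605,000 − €542,000) × 3.55% × 72/366 = €439.9672
Total = €2,919.7295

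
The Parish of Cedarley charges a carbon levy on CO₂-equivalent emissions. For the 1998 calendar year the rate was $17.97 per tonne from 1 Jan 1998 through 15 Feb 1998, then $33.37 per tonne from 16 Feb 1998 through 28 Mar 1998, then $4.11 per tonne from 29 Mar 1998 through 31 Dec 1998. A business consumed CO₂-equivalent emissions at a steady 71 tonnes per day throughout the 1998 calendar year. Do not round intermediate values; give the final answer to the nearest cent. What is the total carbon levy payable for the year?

$236953.27

1 Jan – 15 Feb 1998: 46 days × 71 tonnes/day = 3,266 tonnes at $17.97/tonne → $58690.02
16 Feb – 28 Mar 1998: 41 days × 71 tonnes/day = 2,911 tonnes at $33.37/tonne → $97140.07
29 Mar – 31 Dec 1998: 278 days × 71 tonnes/day = 19,738 tonnes at $4.11/tonne → $81123.18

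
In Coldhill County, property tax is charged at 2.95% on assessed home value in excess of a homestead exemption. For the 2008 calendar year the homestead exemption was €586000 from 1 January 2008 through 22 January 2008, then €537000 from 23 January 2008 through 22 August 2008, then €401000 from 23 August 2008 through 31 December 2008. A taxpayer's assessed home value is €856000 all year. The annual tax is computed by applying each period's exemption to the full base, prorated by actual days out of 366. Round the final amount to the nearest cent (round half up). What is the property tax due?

1 January – 22 January 2008: 22 days, exemption €586000 → (€856000 − €586000) × 2.95% × 22/366 = €478.7705
23 January – 22 August 2008: 213 days, exemption €537000 → (€856000 − €537000) × 2.95% × 213/366 = €5476.6025
23 August – 31 December 2008: 131 days, exemption €401000 → (€856000 − €401000) × 2.95% × 131/366 = €4804.2281
Total = €10759.6011

€10759.60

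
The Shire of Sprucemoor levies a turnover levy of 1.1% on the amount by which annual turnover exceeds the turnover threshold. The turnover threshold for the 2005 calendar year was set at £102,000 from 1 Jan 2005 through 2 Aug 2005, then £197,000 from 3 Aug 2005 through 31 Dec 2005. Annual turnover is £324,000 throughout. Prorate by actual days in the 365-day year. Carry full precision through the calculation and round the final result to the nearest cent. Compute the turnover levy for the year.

£2,009.68

1 Jan – 2 Aug 2005: 214 days, exemption £102,000 → (£324,000 − £102,000) × 1.1% × 214/365 = £1,431.7479
3 Aug – 31 Dec 2005: 151 days, exemption £197,000 → (£324,000 − £197,000) × 1.1% × 151/365 = £577.9370
Total = £2,009.6849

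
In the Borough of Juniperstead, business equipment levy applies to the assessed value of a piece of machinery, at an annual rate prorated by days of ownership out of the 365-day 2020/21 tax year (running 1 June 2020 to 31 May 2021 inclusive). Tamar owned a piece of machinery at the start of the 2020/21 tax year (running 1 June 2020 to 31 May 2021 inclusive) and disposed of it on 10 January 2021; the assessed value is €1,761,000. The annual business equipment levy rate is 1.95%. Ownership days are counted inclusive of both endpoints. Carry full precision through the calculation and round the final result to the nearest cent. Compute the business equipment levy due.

€21,074.10

Days held (1 June 2020 – 10 January 2021): 224 out of 365
Tax = €1,761,000 × 1.95% × 224/365 = €21,074.1041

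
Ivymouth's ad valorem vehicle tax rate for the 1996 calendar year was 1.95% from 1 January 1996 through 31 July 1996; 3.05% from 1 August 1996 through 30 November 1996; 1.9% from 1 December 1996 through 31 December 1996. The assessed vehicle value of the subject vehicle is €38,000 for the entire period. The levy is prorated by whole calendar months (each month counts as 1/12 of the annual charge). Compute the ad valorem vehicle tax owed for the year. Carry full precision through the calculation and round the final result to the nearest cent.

1 January – 31 July 1996: 7 months at 1.95% → €38,000 × 1.95% × 7/12 = €432.2500
1 August – 30 November 1996: 4 months at 3.05% → €38,000 × 3.05% × 4/12 = €386.3333
1 December – 31 December 1996: 1 month at 1.9% → €38,000 × 1.9% × 1/12 = €60.1667
Total = €878.7500

€878.75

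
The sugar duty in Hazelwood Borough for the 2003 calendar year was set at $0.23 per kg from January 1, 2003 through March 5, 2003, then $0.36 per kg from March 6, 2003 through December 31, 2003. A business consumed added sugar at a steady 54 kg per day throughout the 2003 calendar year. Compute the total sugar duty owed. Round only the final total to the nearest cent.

January 1 – March 5, 2003: 64 days × 54 kg/day = 3,456 kg at $0.23/kg → $794.88
March 6 – December 31, 2003: 301 days × 54 kg/day = 16,254 kg at $0.36/kg → $5,851.44

$6,646.32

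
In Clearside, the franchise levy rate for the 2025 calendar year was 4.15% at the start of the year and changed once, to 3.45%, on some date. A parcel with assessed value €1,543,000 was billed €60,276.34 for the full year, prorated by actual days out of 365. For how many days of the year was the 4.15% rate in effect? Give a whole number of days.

Let d = days at the first rate; then 365 − d days at the second rate.
€1,543,000 × [4.15%·d + 3.45%·(365−d)] / 365 = €60,276.34
Solving gives d = 238, so the new rate took effect on 27 August 2025.

238 days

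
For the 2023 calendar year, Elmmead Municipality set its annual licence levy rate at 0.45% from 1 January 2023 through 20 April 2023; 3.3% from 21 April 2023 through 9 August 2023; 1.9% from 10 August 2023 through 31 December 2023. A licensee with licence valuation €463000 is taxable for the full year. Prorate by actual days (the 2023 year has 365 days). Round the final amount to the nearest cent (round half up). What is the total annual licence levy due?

€8744.99

1 January – 20 April 2023: 110 days at 0.45% → €463000 × 0.45% × 110/365 = €627.9041
21 April – 9 August 2023: 111 days at 3.3% → €463000 × 3.3% × 111/365 = €4646.4904
10 August – 31 December 2023: 144 days at 1.9% → €463000 × 1.9% × 144/365 = €3470.5973
Total = €8744.9918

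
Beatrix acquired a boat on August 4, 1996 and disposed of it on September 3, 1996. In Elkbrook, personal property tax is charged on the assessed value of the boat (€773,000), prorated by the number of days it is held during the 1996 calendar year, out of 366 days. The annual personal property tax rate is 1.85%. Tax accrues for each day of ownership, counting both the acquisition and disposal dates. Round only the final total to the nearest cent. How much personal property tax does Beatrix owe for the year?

Days held (August 4 – September 3, 1996): 31 out of 366
Tax = €773,000 × 1.85% × 31/366 = €1,211.2445

€1,211.24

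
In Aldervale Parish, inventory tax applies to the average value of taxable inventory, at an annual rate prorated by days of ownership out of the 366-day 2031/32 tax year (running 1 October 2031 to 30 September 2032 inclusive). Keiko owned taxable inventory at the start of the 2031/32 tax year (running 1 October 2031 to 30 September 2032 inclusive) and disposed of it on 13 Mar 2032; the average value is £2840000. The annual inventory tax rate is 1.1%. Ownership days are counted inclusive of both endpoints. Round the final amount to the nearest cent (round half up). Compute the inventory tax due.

Days held (1 Oct 2031 – 13 Mar 2032): 165 out of 366
Tax = £2840000 × 1.1% × 165/366 = £14083.6066

£14083.61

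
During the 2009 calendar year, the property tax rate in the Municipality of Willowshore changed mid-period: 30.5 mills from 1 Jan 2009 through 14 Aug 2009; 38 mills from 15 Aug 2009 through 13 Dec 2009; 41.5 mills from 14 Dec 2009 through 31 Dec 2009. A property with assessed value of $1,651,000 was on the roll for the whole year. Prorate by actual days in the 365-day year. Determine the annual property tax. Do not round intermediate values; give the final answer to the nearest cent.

$55,355.99

1 Jan – 14 Aug 2009: 226 days at 30.5 mills → $1,651,000 × 3.05% × 226/365 = $31,179.0219
15 Aug – 13 Dec 2009: 121 days at 38 mills → $1,651,000 × 3.8% × 121/365 = $20,798.0767
14 Dec – 31 Dec 2009: 18 days at 41.5 mills → $1,651,000 × 4.15% × 18/365 = $3,378.8959
Total = $55,355.9945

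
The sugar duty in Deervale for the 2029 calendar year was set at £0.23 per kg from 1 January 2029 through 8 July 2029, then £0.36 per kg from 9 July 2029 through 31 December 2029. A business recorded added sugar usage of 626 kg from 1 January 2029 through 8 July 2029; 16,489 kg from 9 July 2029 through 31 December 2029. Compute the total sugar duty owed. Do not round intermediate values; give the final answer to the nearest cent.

1 January – 8 July 2029: 626 kg at £0.23/kg → £143.98
9 July – 31 December 2029: 16,489 kg at £0.36/kg → £5,936.04

£6,080.02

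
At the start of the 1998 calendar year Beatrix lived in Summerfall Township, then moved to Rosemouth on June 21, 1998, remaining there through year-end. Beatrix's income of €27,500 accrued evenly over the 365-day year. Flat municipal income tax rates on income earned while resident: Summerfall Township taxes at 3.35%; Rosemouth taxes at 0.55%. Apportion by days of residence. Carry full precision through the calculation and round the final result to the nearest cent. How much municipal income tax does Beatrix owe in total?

€511.99

Summerfall Township, January 1 – June 20, 1998: 171 days → €27,500 × 3.35% × 171/365 = €431.5993
Rosemouth, June 21 – December 31, 1998: 194 days → €27,500 × 0.55% × 194/365 = €80.3904
Total = €511.9897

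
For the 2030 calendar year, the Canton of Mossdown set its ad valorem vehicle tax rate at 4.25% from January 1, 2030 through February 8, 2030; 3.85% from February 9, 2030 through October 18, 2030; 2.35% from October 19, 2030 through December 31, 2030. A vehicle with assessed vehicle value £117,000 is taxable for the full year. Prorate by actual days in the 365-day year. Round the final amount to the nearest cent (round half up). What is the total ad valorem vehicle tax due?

January 1 – February 8, 2030: 39 days at 4.25% → £117,000 × 4.25% × 39/365 = £531.3082
February 9 – October 18, 2030: 252 days at 3.85% → £117,000 × 3.85% × 252/365 = £3,109.9562
October 19 – December 31, 2030: 74 days at 2.35% → £117,000 × 2.35% × 74/365 = £557.4329
Total = £4,198.6973

£4,198.70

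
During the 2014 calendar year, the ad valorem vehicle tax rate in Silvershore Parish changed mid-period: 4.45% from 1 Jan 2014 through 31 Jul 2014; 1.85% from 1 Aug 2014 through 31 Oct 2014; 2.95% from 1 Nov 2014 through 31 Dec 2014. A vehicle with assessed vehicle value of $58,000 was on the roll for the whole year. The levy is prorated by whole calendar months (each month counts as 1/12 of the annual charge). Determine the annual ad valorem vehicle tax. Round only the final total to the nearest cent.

$2,059.00

1 Jan – 31 Jul 2014: 7 months at 4.45% → $58,000 × 4.45% × 7/12 = $1,505.5833
1 Aug – 31 Oct 2014: 3 months at 1.85% → $58,000 × 1.85% × 3/12 = $268.2500
1 Nov – 31 Dec 2014: 2 months at 2.95% → $58,000 × 2.95% × 2/12 = $285.1667
Total = $2,059.0000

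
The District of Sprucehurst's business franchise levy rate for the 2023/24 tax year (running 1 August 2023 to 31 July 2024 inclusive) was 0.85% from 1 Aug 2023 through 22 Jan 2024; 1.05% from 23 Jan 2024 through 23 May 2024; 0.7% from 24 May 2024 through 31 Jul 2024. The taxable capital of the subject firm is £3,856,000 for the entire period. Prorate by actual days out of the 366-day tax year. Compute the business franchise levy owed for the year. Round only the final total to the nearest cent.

£34,256.24

1 Aug 2023 – 22 Jan 2024: 175 days at 0.85% → £3,856,000 × 0.85% × 175/366 = £15,671.5847
23 Jan – 23 May 2024: 122 days at 1.05% → £3,856,000 × 1.05% × 122/366 = £13,496.0000
24 May – 31 Jul 2024: 69 days at 0.7% → £3,856,000 × 0.7% × 69/366 = £5,088.6557
Total = £34,256.2404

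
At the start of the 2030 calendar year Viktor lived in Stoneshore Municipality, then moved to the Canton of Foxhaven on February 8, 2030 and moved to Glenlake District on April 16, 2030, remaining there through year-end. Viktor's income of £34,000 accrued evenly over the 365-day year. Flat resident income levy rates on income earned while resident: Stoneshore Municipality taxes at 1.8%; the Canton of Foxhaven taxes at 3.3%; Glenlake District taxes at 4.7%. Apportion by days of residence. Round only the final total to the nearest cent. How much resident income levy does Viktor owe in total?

£1,407.97

Stoneshore Municipality, January 1 – February 7, 2030: 38 days → £34,000 × 1.8% × 38/365 = £63.7151
The Canton of Foxhaven, February 8 – April 15, 2030: 67 days → £34,000 × 3.3% × 67/365 = £205.9562
Glenlake District, April 16 – December 31, 2030: 260 days → £34,000 × 4.7% × 260/365 = £1,138.3014
Total = £1,407.9726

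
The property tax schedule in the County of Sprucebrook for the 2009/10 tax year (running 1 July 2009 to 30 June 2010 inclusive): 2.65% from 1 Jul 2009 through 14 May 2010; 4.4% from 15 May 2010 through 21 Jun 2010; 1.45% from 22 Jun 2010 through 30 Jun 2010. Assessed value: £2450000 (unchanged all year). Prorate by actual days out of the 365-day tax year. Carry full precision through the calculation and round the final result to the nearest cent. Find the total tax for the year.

1 Jul 2009 – 14 May 2010: 318 days at 2.65% → £2450000 × 2.65% × 318/365 = £56564.7945
15 May – 21 Jun 2010: 38 days at 4.4% → £2450000 × 4.4% × 38/365 = £11223.0137
22 Jun – 30 Jun 2010: 9 days at 1.45% → £2450000 × 1.45% × 9/365 = £875.9589
Total = £68663.7671

£68663.77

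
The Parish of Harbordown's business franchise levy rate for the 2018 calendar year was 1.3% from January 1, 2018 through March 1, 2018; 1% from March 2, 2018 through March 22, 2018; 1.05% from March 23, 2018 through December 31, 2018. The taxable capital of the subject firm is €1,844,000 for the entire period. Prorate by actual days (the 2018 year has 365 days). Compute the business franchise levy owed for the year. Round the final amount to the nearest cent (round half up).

€20,066.76

January 1 – March 1, 2018: 60 days at 1.3% → €1,844,000 × 1.3% × 60/365 = €3,940.6027
March 2 – March 22, 2018: 21 days at 1% → €1,844,000 × 1% × 21/365 = €1,060.9315
March 23 – December 31, 2018: 284 days at 1.05% → €1,844,000 × 1.05% × 284/365 = €15,065.2274
Total = €20,066.7616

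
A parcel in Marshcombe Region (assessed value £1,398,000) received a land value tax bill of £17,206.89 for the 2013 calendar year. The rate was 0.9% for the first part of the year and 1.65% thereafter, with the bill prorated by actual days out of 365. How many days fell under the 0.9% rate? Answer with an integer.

Let d = days at the first rate; then 365 − d days at the second rate.
£1,398,000 × [0.9%·d + 1.65%·(365−d)] / 365 = £17,206.89
Solving gives d = 204, so the new rate took effect on 24 Jul 2013.

204 days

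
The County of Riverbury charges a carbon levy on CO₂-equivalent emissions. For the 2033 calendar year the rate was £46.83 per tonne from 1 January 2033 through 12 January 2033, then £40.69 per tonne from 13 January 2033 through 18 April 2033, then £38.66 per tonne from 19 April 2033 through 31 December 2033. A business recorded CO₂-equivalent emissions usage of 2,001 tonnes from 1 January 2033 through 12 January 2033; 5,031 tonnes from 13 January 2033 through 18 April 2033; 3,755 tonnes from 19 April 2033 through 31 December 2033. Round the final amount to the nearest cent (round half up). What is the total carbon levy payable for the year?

1 January – 12 January 2033: 2,001 tonnes at £46.83/tonne → £93706.83
13 January – 18 April 2033: 5,031 tonnes at £40.69/tonne → £204711.39
19 April – 31 December 2033: 3,755 tonnes at £38.66/tonne → £145168.30

£443586.52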